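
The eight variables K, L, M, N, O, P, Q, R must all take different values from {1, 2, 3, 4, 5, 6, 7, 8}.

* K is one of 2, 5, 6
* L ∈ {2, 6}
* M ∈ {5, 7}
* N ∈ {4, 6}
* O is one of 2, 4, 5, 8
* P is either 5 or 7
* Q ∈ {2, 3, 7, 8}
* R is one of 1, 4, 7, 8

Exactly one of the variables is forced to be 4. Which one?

The 8 variables draw from only 8 values {1, 2, 3, 4, 5, 6, 7, 8}, so each is used; only R can be 1, hence R = 1.
The 7 still-open variables draw from only 7 values {2, 3, 4, 5, 6, 7, 8}, so each is used; only Q can be 3, hence Q = 3.
The 6 still-open variables together cover exactly {2, 4, 5, 6, 7, 8} — 6 values for 6 variables — and 8 appears only in O's list, so O = 8.
The 5 still-open variables draw from only 5 values {2, 4, 5, 6, 7}, so each is used; only N can be 4, hence N = 4.

N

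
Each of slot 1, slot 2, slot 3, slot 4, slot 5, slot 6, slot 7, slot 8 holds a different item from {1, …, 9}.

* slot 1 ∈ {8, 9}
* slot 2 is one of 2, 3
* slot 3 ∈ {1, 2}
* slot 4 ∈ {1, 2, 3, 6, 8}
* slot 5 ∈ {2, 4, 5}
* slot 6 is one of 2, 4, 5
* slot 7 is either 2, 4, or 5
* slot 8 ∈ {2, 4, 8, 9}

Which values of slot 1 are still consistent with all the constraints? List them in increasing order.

8, 9

The 8 variables together cover exactly {1, 2, 3, 4, 5, 6, 8, 9} — 8 values for 8 variables — and 6 appears only in slot 4's list, so slot 4 = 6.
The 7 still-open variables together cover exactly {1, 2, 3, 4, 5, 8, 9} — 7 values for 7 variables — and 1 appears only in slot 3's list, so slot 3 = 1.
The 6 still-open variables draw from only 6 values {2, 3, 4, 5, 8, 9}, so each is used; only slot 2 can be 3, hence slot 2 = 3.
slot 5, slot 6, slot 7 share exactly the 3 values {2, 4, 5}; by pigeonhole those values go to them, so strike 2, 4, 5 from slot 8.
No further eliminations apply; slot 1 can still be any of 8, 9.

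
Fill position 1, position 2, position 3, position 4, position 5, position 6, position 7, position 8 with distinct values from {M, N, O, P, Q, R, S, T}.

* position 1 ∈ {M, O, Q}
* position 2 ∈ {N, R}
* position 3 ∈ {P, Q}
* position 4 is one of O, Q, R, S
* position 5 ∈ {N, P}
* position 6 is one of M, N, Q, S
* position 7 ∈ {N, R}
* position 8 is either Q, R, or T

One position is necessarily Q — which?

position 3

The 8 variables draw from only 8 values {M, N, O, P, Q, R, S, T}, so each is used; only position 8 can be T, hence position 8 = T.
The 2 variables position 2 and position 7 are confined to {N, R}, which locks those values in; drop them from position 4, position 5, position 6.
position 5 must be P (only option left). So position 3 can't be P.
So Q goes to position 3.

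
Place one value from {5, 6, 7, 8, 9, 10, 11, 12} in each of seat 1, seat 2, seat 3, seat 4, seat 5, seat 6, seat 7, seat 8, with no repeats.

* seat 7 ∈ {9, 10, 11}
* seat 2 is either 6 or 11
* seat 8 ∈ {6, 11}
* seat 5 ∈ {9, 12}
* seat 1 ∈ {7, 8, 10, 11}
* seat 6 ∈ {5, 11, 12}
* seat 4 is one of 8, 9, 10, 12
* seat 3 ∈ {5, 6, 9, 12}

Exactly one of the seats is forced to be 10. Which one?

seat 7

The 8 variables together cover exactly {5, 6, 7, 8, 9, 10, 11, 12} — 8 values for 8 variables — and 7 appears only in seat 1's list, so seat 1 = 7.
The 7 still-open variables together cover exactly {5, 6, 8, 9, 10, 11, 12} — 7 values for 7 variables — and 8 appears only in seat 4's list, so seat 4 = 8.
The 6 still-open variables together cover exactly {5, 6, 9, 10, 11, 12} — 6 values for 6 variables — and 10 appears only in seat 7's list, so seat 7 = 10.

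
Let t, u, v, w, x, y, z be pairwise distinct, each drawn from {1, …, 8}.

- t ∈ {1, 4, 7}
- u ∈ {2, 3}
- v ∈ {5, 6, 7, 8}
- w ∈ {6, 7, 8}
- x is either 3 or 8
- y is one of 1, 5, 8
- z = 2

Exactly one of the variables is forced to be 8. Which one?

x

z must be 2 (only option left). Strike 2 from u.
u has just one choice, so u = 3. Strike 3 from x.
So 8 goes to x.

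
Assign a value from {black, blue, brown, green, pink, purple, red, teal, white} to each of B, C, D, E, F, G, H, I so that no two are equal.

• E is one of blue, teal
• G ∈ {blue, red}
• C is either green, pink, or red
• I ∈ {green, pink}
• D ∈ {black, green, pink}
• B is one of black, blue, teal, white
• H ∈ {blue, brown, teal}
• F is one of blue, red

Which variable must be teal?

The 8 variables together cover exactly {black, blue, brown, green, pink, red, teal, white} — 8 values for 8 variables — and brown appears only in H's list, so H = brown.
The 7 still-open variables draw from only 7 values {black, blue, green, pink, red, teal, white}, so each is used; only B can be white, hence B = white.
The 6 still-open variables together cover exactly {black, blue, green, pink, red, teal} — 6 values for 6 variables — and black appears only in D's list, so D = black.
The 5 still-open variables together cover exactly {blue, green, pink, red, teal} — 5 values for 5 variables — and teal appears only in E's list, so E = teal.

E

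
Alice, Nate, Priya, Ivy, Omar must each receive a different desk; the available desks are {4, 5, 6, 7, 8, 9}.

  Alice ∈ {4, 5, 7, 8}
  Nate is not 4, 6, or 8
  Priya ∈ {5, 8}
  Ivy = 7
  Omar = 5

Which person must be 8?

Ivy must be 7 (only option left). Eliminate 7 elsewhere: Alice, Nate.
Omar must be 5 (only option left). So Alice, Nate, Priya can't be 5.
So 8 goes to Priya.

Priya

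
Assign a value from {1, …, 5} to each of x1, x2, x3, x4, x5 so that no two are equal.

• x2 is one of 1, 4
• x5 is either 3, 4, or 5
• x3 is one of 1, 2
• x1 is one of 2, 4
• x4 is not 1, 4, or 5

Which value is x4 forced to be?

3

The 5 variables together cover exactly {1, 2, 3, 4, 5} — 5 values for 5 variables — and 5 appears only in x5's list, so x5 = 5.
The 4 still-open variables together cover exactly {1, 2, 3, 4} — 4 values for 4 variables — and 3 appears only in x4's list, so x4 = 3.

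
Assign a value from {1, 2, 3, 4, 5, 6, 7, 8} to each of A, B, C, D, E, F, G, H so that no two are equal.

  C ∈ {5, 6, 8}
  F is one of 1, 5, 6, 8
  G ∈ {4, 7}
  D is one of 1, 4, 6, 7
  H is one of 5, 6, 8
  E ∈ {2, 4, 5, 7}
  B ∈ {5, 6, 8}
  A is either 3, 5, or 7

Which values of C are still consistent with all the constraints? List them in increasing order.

5, 6, 8

The 8 variables draw from only 8 values {1, 2, 3, 4, 5, 6, 7, 8}, so each is used; only E can be 2, hence E = 2.
The 7 still-open variables together cover exactly {1, 3, 4, 5, 6, 7, 8} — 7 values for 7 variables — and 3 appears only in A's list, so A = 3.
B, C, H between them cover only {5, 6, 8} — a naked triple. Remove those values from D, F.
F's domain is down to {1}, so F = 1. Remove 1 from D.
No further eliminations apply; C can still be any of 5, 6, 8.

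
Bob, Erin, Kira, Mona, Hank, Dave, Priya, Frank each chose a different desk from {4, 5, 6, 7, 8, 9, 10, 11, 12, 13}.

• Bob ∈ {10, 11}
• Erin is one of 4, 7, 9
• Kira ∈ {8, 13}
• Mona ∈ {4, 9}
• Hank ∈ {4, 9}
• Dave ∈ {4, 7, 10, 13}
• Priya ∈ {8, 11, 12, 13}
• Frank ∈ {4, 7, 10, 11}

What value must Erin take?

The 8 variables draw from only 8 values {4, 7, 8, 9, 10, 11, 12, 13}, so each is used; only Priya can be 12, hence Priya = 12.
The 7 still-open variables draw from only 7 values {4, 7, 8, 9, 10, 11, 13}, so each is used; only Kira can be 8, hence Kira = 8.
The 6 still-open variables together cover exactly {4, 7, 9, 10, 11, 13} — 6 values for 6 variables — and 13 appears only in Dave's list, so Dave = 13.
Mona and Hank between them cover only {4, 9} — a naked pair. Remove those values from Erin, Frank.
So Erin = 7.

7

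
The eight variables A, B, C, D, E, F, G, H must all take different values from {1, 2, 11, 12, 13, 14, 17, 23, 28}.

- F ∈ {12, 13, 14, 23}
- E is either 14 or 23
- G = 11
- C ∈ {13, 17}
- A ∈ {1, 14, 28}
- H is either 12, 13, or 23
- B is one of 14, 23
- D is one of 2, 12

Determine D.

G must be 11 (only option left).
B and E share exactly the 2 values {14, 23}; by pigeonhole those values go to them, so strike 14, 23 from A, F, H.
F and H share exactly the 2 values {12, 13}; by pigeonhole those values go to them, so strike 12, 13 from C, D.
So D = 2.

2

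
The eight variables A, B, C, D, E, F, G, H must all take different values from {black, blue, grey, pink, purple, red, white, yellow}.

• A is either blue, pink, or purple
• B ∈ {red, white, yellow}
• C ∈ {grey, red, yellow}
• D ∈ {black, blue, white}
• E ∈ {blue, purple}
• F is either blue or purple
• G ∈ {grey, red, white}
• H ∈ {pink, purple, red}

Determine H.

red

Among the 8 variables, black fits only D (and all 8 values in {black, blue, grey, pink, purple, red, white, yellow} must be used), so D = black.
E and F share exactly the 2 values {blue, purple}; by pigeonhole those values go to them, so strike blue, purple from A, H.
That leaves A = pink. Eliminate pink elsewhere: H.
So H = red.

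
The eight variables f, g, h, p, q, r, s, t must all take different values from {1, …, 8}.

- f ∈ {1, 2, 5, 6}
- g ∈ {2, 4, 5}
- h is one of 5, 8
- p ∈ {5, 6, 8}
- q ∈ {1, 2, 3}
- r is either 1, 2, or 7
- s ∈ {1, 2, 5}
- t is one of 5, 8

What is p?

The 8 variables draw from only 8 values {1, 2, 3, 4, 5, 6, 7, 8}, so each is used; only q can be 3, hence q = 3.
The 7 still-open variables draw from only 7 values {1, 2, 4, 5, 6, 7, 8}, so each is used; only g can be 4, hence g = 4.
The 6 still-open variables together cover exactly {1, 2, 5, 6, 7, 8} — 6 values for 6 variables — and 7 appears only in r's list, so r = 7.
The 2 variables h and t are confined to {5, 8}, which locks those values in; drop them from f, p, s.
So p = 6.

6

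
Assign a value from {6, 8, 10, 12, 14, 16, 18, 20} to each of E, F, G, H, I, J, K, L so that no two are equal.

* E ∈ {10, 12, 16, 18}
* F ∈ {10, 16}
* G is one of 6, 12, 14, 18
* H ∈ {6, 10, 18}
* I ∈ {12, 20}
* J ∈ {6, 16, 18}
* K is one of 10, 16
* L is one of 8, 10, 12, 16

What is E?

The 8 variables together cover exactly {6, 8, 10, 12, 14, 16, 18, 20} — 8 values for 8 variables — and 8 appears only in L's list, so L = 8.
The 7 still-open variables draw from only 7 values {6, 10, 12, 14, 16, 18, 20}, so each is used; only G can be 14, hence G = 14.
Among the 6 still-open variables, 20 fits only I (and all 6 values in {6, 10, 12, 16, 18, 20} must be used), so I = 20.
Among the 5 still-open variables, 12 fits only E (and all 5 values in {6, 10, 12, 16, 18} must be used), so E = 12.

12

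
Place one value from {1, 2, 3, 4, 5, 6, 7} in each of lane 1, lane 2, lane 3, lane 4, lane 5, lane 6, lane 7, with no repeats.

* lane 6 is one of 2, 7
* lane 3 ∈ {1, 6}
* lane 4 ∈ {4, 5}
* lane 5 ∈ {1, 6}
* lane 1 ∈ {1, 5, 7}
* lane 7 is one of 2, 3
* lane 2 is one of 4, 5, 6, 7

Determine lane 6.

2

The 7 variables together cover exactly {1, 2, 3, 4, 5, 6, 7} — 7 values for 7 variables — and 3 appears only in lane 7's list, so lane 7 = 3.
The 6 still-open variables draw from only 6 values {1, 2, 4, 5, 6, 7}, so each is used; only lane 6 can be 2, hence lane 6 = 2.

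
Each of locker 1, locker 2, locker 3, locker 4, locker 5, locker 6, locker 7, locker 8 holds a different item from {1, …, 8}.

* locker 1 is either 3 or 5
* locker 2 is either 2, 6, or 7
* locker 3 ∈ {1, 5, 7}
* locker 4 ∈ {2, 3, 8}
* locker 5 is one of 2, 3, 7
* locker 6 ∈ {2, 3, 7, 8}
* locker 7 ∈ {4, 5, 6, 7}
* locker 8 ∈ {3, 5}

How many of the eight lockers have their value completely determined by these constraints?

3

The 8 variables draw from only 8 values {1, 2, 3, 4, 5, 6, 7, 8}, so each is used; only locker 3 can be 1, hence locker 3 = 1.
The 7 still-open variables together cover exactly {2, 3, 4, 5, 6, 7, 8} — 7 values for 7 variables — and 4 appears only in locker 7's list, so locker 7 = 4.
The 6 still-open variables together cover exactly {2, 3, 5, 6, 7, 8} — 6 values for 6 variables — and 6 appears only in locker 2's list, so locker 2 = 6.
The 2 variables locker 1 and locker 8 are confined to {3, 5}, which locks those values in; drop them from locker 4, locker 5, locker 6.
Determined: locker 2=6, locker 3=1, locker 7=4. The other lockers each still have more than one consistent value. That makes 3.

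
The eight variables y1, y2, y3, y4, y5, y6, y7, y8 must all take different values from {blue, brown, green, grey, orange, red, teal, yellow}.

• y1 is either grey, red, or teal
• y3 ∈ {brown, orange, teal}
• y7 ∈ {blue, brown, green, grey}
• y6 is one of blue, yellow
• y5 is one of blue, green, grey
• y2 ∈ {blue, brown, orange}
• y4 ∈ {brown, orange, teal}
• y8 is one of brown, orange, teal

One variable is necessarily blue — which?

The 8 variables draw from only 8 values {blue, brown, green, grey, orange, red, teal, yellow}, so each is used; only y1 can be red, hence y1 = red.
The 7 still-open variables draw from only 7 values {blue, brown, green, grey, orange, teal, yellow}, so each is used; only y6 can be yellow, hence y6 = yellow.
The 3 variables y3, y4, y8 are confined to {brown, orange, teal}, which locks those values in; drop them from y2, y7.
So blue goes to y2.

y2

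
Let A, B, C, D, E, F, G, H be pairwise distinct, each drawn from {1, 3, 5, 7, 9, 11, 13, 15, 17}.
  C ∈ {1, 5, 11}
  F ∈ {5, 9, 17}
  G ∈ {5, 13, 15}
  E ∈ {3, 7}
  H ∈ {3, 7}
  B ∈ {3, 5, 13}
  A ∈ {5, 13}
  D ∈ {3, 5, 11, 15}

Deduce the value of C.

The 2 variables E and H are confined to {3, 7}, which locks those values in; drop them from B, D.
The 2 variables A and B are confined to {5, 13}, which locks those values in; drop them from C, D, F, G.
G has just one choice, so G = 15. Eliminate 15 elsewhere: D.
D has just one choice, so D = 11. So C can't be 11.
So C = 1.

1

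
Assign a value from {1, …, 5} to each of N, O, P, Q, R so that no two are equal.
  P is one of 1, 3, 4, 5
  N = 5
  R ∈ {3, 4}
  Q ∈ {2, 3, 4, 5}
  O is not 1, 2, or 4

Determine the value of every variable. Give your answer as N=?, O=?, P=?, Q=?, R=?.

N=5, O=3, P=1, Q=2, R=4

N's domain is down to {5}, so N = 5. Eliminate 5 elsewhere: O, P, Q.
O's domain is down to {3}, so O = 3. Strike 3 from P, Q, R.
R's domain is down to {4}, so R = 4. Strike 4 from P, Q.
That leaves P = 1.
That leaves Q = 2.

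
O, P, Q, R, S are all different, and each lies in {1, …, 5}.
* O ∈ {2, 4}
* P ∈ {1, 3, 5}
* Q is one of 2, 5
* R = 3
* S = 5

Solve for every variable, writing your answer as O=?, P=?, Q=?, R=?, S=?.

R has just one choice, so R = 3. So P can't be 3.
S must be 5 (only option left). Eliminate 5 elsewhere: P, Q.
P's domain is down to {1}, so P = 1.
Q must be 2 (only option left). Eliminate 2 elsewhere: O.
O must be 4 (only option left).

O=4, P=1, Q=2, R=3, S=5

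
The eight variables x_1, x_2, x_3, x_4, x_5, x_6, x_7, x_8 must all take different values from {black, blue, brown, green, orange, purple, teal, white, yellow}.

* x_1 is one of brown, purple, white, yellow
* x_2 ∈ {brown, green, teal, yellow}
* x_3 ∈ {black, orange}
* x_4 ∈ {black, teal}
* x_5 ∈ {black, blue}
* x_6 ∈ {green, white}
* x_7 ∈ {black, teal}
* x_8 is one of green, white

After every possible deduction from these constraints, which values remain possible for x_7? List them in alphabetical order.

black, teal

x_4 and x_7 share exactly the 2 values {black, teal}; by pigeonhole those values go to them, so strike black, teal from x_2, x_3, x_5.
x_3's domain is down to {orange}, so x_3 = orange.
x_5's domain is down to {blue}, so x_5 = blue.
x_6 and x_8 between them cover only {green, white} — a naked pair. Remove those values from x_1, x_2.
No further eliminations apply; x_7 can still be any of black, teal.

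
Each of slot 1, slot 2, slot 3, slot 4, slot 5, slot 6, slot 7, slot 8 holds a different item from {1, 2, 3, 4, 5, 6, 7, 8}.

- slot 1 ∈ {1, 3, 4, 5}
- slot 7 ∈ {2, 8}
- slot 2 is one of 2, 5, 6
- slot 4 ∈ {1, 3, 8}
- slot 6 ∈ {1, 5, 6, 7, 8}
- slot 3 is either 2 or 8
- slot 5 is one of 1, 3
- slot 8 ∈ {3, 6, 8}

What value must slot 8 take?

6

Among the 8 variables, 4 fits only slot 1 (and all 8 values in {1, 2, 3, 4, 5, 6, 7, 8} must be used), so slot 1 = 4.
The 7 still-open variables together cover exactly {1, 2, 3, 5, 6, 7, 8} — 7 values for 7 variables — and 7 appears only in slot 6's list, so slot 6 = 7.
The 6 still-open variables together cover exactly {1, 2, 3, 5, 6, 8} — 6 values for 6 variables — and 5 appears only in slot 2's list, so slot 2 = 5.
Among the 5 still-open variables, 6 fits only slot 8 (and all 5 values in {1, 2, 3, 6, 8} must be used), so slot 8 = 6.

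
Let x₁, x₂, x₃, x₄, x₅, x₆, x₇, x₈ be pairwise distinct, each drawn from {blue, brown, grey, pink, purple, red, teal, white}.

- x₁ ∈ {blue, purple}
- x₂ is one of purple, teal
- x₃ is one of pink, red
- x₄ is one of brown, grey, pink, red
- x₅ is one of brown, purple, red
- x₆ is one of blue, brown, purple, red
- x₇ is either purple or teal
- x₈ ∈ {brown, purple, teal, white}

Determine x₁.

blue

The 8 variables together cover exactly {blue, brown, grey, pink, purple, red, teal, white} — 8 values for 8 variables — and grey appears only in x₄'s list, so x₄ = grey.
The 7 still-open variables together cover exactly {blue, brown, pink, purple, red, teal, white} — 7 values for 7 variables — and pink appears only in x₃'s list, so x₃ = pink.
Among the 6 still-open variables, white fits only x₈ (and all 6 values in {blue, brown, purple, red, teal, white} must be used), so x₈ = white.
x₂ and x₇ share exactly the 2 values {purple, teal}; by pigeonhole those values go to them, so strike purple, teal from x₁, x₅, x₆.
So x₁ = blue.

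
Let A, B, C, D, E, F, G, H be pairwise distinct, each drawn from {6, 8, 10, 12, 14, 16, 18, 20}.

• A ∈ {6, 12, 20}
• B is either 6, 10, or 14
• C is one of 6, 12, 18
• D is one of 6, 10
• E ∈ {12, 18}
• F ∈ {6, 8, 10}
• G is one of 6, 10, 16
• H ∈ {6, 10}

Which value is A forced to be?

The 8 variables draw from only 8 values {6, 8, 10, 12, 14, 16, 18, 20}, so each is used; only F can be 8, hence F = 8.
Among the 7 still-open variables, 14 fits only B (and all 7 values in {6, 10, 12, 14, 16, 18, 20} must be used), so B = 14.
The 6 still-open variables together cover exactly {6, 10, 12, 16, 18, 20} — 6 values for 6 variables — and 16 appears only in G's list, so G = 16.
The 5 still-open variables draw from only 5 values {6, 10, 12, 18, 20}, so each is used; only A can be 20, hence A = 20.

20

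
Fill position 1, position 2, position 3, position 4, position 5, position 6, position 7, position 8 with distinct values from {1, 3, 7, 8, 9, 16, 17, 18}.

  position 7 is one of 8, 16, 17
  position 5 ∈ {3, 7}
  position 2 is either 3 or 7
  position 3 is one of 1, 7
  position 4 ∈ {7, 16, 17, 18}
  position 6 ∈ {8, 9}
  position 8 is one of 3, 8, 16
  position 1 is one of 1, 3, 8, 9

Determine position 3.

The 8 variables together cover exactly {1, 3, 7, 8, 9, 16, 17, 18} — 8 values for 8 variables — and 18 appears only in position 4's list, so position 4 = 18.
Among the 7 still-open variables, 17 fits only position 7 (and all 7 values in {1, 3, 7, 8, 9, 16, 17} must be used), so position 7 = 17.
The 6 still-open variables together cover exactly {1, 3, 7, 8, 9, 16} — 6 values for 6 variables — and 16 appears only in position 8's list, so position 8 = 16.
position 2 and position 5 between them cover only {3, 7} — a naked pair. Remove those values from position 1, position 3.
So position 3 = 1.

1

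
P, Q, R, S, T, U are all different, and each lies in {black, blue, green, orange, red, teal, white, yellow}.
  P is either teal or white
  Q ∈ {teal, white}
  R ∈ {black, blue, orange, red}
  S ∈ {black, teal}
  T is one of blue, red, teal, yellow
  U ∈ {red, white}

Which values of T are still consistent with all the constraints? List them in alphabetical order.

blue, yellow

The 2 variables P and Q are confined to {teal, white}, which locks those values in; drop them from S, T, U.
S has just one choice, so S = black. So R can't be black.
That leaves U = red. So R, T can't be red.
No further eliminations apply; T can still be any of blue, yellow.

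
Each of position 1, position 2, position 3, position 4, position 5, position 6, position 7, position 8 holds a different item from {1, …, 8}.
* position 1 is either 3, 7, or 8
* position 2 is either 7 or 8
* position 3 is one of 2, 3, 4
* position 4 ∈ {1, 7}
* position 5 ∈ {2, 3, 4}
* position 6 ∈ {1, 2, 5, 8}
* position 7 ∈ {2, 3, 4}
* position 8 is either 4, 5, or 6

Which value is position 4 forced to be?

1

The 8 variables draw from only 8 values {1, 2, 3, 4, 5, 6, 7, 8}, so each is used; only position 8 can be 6, hence position 8 = 6.
Among the 7 still-open variables, 5 fits only position 6 (and all 7 values in {1, 2, 3, 4, 5, 7, 8} must be used), so position 6 = 5.
The 6 still-open variables draw from only 6 values {1, 2, 3, 4, 7, 8}, so each is used; only position 4 can be 1, hence position 4 = 1.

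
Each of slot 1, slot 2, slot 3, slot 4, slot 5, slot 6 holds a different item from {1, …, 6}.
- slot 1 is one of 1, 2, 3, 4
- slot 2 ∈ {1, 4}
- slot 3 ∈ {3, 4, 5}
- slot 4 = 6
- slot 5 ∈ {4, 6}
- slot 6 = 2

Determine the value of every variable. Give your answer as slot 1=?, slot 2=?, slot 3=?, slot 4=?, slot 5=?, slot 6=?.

slot 4's domain is down to {6}, so slot 4 = 6. Eliminate 6 elsewhere: slot 5.
slot 5's domain is down to {4}, so slot 5 = 4. Eliminate 4 elsewhere: slot 1, slot 2, slot 3.
slot 6 must be 2 (only option left). Strike 2 from slot 1.
slot 2 has just one choice, so slot 2 = 1. Eliminate 1 elsewhere: slot 1.
slot 1's domain is down to {3}, so slot 1 = 3. So slot 3 can't be 3.
That leaves slot 3 = 5.

slot 1=3, slot 2=1, slot 3=5, slot 4=6, slot 5=4, slot 6=2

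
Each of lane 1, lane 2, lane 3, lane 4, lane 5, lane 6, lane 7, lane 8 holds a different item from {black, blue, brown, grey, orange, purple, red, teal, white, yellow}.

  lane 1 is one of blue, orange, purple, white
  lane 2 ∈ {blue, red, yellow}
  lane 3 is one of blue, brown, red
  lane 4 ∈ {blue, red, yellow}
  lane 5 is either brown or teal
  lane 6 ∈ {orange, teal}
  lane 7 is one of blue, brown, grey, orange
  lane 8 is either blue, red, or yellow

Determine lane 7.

grey

The 3 variables lane 2, lane 4, lane 8 are confined to {blue, red, yellow}, which locks those values in; drop them from lane 1, lane 3, lane 7.
lane 3 has just one choice, so lane 3 = brown. Strike brown from lane 5, lane 7.
lane 5 must be teal (only option left). Remove teal from lane 6.
lane 6's domain is down to {orange}, so lane 6 = orange. Remove orange from lane 1, lane 7.
So lane 7 = grey.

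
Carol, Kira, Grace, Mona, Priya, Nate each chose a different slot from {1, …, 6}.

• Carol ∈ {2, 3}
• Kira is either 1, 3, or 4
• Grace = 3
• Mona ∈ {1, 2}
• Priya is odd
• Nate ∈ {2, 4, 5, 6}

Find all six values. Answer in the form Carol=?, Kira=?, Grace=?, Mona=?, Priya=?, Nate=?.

Carol=2, Kira=4, Grace=3, Mona=1, Priya=5, Nate=6

Grace's domain is down to {3}, so Grace = 3. Eliminate 3 elsewhere: Carol, Kira, Priya.
Carol must be 2 (only option left). Eliminate 2 elsewhere: Mona, Nate.
That leaves Mona = 1. So Kira, Priya can't be 1.
Priya must be 5 (only option left). Strike 5 from Nate.
Kira's domain is down to {4}, so Kira = 4. Strike 4 from Nate.
Nate has just one choice, so Nate = 6.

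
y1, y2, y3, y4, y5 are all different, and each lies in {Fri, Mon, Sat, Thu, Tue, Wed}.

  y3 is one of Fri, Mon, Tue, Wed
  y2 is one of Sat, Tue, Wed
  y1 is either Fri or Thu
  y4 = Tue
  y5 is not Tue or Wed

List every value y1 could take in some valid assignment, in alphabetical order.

Fri, Thu

y4 must be Tue (only option left). Remove Tue from y2, y3.
No further eliminations apply; y1 can still be any of Fri, Thu.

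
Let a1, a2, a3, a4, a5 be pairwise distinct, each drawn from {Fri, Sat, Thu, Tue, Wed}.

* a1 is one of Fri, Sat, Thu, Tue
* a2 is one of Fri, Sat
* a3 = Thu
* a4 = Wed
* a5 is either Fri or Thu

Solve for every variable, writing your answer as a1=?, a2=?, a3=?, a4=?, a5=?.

a1=Tue, a2=Sat, a3=Thu, a4=Wed, a5=Fri

a3 must be Thu (only option left). Eliminate Thu elsewhere: a1, a5.
a4 must be Wed (only option left).
That leaves a5 = Fri. Remove Fri from a1, a2.
a2 must be Sat (only option left). Eliminate Sat elsewhere: a1.
a1 must be Tue (only option left).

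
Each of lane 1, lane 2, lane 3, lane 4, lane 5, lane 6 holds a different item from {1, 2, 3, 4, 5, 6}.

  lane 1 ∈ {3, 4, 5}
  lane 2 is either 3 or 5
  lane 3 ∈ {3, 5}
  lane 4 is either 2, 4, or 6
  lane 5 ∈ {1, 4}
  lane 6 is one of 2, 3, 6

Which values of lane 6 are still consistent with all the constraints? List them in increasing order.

2, 6

The 6 variables together cover exactly {1, 2, 3, 4, 5, 6} — 6 values for 6 variables — and 1 appears only in lane 5's list, so lane 5 = 1.
The 2 variables lane 2 and lane 3 are confined to {3, 5}, which locks those values in; drop them from lane 1, lane 6.
That leaves lane 1 = 4. Eliminate 4 elsewhere: lane 4.
No further eliminations apply; lane 6 can still be any of 2, 6.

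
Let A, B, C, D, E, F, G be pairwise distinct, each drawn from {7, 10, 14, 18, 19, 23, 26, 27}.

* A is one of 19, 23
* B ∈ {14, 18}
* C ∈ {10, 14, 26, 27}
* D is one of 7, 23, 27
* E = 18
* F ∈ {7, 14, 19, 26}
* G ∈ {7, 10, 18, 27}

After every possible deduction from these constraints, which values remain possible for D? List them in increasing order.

E must be 18 (only option left). Eliminate 18 elsewhere: B, G.
B's domain is down to {14}, so B = 14. Strike 14 from C, F.
No further eliminations apply; D can still be any of 7, 23, 27.

7, 23, 27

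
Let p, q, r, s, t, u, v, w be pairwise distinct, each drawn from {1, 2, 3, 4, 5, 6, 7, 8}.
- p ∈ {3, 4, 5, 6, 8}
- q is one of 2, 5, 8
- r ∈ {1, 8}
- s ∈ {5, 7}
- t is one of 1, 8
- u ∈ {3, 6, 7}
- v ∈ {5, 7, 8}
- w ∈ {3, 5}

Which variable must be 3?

w

Among the 8 variables, 2 fits only q (and all 8 values in {1, 2, 3, 4, 5, 6, 7, 8} must be used), so q = 2.
The 7 still-open variables draw from only 7 values {1, 3, 4, 5, 6, 7, 8}, so each is used; only p can be 4, hence p = 4.
The 6 still-open variables together cover exactly {1, 3, 5, 6, 7, 8} — 6 values for 6 variables — and 6 appears only in u's list, so u = 6.
The 5 still-open variables draw from only 5 values {1, 3, 5, 7, 8}, so each is used; only w can be 3, hence w = 3.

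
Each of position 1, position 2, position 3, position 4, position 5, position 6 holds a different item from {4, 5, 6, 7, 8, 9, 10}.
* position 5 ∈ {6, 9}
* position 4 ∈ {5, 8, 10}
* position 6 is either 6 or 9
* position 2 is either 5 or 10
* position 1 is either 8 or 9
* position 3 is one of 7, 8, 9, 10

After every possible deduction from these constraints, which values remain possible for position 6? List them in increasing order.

The 6 variables together cover exactly {5, 6, 7, 8, 9, 10} — 6 values for 6 variables — and 7 appears only in position 3's list, so position 3 = 7.
position 5 and position 6 share exactly the 2 values {6, 9}; by pigeonhole those values go to them, so strike 6, 9 from position 1.
That leaves position 1 = 8. So position 4 can't be 8.
No further eliminations apply; position 6 can still be any of 6, 9.

6, 9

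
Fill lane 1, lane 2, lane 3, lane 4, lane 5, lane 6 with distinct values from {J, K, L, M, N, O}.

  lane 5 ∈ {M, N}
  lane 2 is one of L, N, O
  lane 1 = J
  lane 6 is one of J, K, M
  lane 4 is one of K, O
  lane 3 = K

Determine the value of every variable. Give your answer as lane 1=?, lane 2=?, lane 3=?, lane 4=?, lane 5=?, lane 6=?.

lane 1 has just one choice, so lane 1 = J. Remove J from lane 6.
lane 3 has just one choice, so lane 3 = K. Eliminate K elsewhere: lane 4, lane 6.
lane 4 must be O (only option left). Eliminate O elsewhere: lane 2.
lane 6's domain is down to {M}, so lane 6 = M. So lane 5 can't be M.
That leaves lane 5 = N. Eliminate N elsewhere: lane 2.
lane 2 must be L (only option left).

lane 1=J, lane 2=L, lane 3=K, lane 4=O, lane 5=N, lane 6=M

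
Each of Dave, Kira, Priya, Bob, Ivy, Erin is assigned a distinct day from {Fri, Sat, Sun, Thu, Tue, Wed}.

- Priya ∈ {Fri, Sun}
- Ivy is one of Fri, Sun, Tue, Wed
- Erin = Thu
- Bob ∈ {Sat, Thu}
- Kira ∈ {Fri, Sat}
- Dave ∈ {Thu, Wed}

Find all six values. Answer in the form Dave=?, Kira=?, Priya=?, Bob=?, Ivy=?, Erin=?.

Erin's domain is down to {Thu}, so Erin = Thu. Eliminate Thu elsewhere: Dave, Bob.
That leaves Dave = Wed. Remove Wed from Ivy.
Bob's domain is down to {Sat}, so Bob = Sat. Eliminate Sat elsewhere: Kira.
Kira's domain is down to {Fri}, so Kira = Fri. Eliminate Fri elsewhere: Priya, Ivy.
Priya must be Sun (only option left). Strike Sun from Ivy.
Ivy's domain is down to {Tue}, so Ivy = Tue.

Dave=Wed, Kira=Fri, Priya=Sun, Bob=Sat, Ivy=Tue, Erin=Thu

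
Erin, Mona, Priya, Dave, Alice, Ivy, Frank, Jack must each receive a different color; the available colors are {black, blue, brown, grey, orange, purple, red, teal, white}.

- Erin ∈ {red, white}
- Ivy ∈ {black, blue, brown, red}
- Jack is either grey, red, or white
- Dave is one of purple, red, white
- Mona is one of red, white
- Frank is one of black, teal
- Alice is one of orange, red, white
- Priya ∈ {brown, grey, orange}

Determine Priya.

brown

The 2 variables Erin and Mona are confined to {red, white}, which locks those values in; drop them from Dave, Alice, Ivy, Jack.
Dave must be purple (only option left).
That leaves Alice = orange. Strike orange from Priya.
Jack's domain is down to {grey}, so Jack = grey. So Priya can't be grey.
So Priya = brown.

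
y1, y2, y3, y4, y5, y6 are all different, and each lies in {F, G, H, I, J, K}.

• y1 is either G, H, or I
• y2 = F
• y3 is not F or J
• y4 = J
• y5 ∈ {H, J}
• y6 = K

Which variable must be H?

y5

y2's domain is down to {F}, so y2 = F.
y4's domain is down to {J}, so y4 = J. Remove J from y5.
So H goes to y5.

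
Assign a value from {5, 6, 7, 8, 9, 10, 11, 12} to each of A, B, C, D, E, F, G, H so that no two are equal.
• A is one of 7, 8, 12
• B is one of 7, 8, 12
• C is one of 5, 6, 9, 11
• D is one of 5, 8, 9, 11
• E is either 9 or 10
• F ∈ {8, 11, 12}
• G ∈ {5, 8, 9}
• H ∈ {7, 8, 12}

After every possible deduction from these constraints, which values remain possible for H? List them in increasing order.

Among the 8 variables, 6 fits only C (and all 8 values in {5, 6, 7, 8, 9, 10, 11, 12} must be used), so C = 6.
Among the 7 still-open variables, 10 fits only E (and all 7 values in {5, 7, 8, 9, 10, 11, 12} must be used), so E = 10.
A, B, H between them cover only {7, 8, 12} — a naked triple. Remove those values from D, F, G.
F has just one choice, so F = 11. Remove 11 from D.
No further eliminations apply; H can still be any of 7, 8, 12.

7, 8, 12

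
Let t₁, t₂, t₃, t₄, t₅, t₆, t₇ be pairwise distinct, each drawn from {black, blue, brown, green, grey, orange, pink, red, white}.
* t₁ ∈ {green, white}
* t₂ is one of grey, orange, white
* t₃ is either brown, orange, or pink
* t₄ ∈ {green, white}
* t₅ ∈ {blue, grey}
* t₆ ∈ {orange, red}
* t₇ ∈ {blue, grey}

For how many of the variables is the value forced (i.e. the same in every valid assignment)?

t₁ and t₄ between them cover only {green, white} — a naked pair. Remove those values from t₂.
t₅ and t₇ between them cover only {blue, grey} — a naked pair. Remove those values from t₂.
t₂ must be orange (only option left). So t₃, t₆ can't be orange.
t₆'s domain is down to {red}, so t₆ = red.
Determined: t₂=orange, t₆=red. The other variables each still have more than one consistent value. That makes 2.

2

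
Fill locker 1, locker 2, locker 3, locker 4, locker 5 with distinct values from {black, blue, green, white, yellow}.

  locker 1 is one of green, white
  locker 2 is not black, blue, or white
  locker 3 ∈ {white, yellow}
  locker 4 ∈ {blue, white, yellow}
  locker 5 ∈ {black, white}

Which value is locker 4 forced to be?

blue

The 5 variables together cover exactly {black, blue, green, white, yellow} — 5 values for 5 variables — and black appears only in locker 5's list, so locker 5 = black.
The 4 still-open variables draw from only 4 values {blue, green, white, yellow}, so each is used; only locker 4 can be blue, hence locker 4 = blue.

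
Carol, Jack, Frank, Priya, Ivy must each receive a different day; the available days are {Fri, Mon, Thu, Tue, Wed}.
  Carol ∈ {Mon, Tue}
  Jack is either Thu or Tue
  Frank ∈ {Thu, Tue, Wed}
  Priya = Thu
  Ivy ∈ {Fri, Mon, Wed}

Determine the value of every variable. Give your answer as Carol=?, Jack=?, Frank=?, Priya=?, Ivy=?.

Carol=Mon, Jack=Tue, Frank=Wed, Priya=Thu, Ivy=Fri

Priya's domain is down to {Thu}, so Priya = Thu. Eliminate Thu elsewhere: Jack, Frank.
Jack has just one choice, so Jack = Tue. So Carol, Frank can't be Tue.
Frank must be Wed (only option left). So Ivy can't be Wed.
Carol has just one choice, so Carol = Mon. So Ivy can't be Mon.
Ivy has just one choice, so Ivy = Fri.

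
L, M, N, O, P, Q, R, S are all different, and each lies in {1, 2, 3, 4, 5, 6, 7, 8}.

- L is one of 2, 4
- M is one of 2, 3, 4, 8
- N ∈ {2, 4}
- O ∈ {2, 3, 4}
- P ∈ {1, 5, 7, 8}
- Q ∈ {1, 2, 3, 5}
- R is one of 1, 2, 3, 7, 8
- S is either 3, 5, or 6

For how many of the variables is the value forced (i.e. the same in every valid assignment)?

3

Among the 8 variables, 6 fits only S (and all 8 values in {1, 2, 3, 4, 5, 6, 7, 8} must be used), so S = 6.
L and N share exactly the 2 values {2, 4}; by pigeonhole those values go to them, so strike 2, 4 from M, O, Q, R.
O has just one choice, so O = 3. Remove 3 from M, Q, R.
M has just one choice, so M = 8. Strike 8 from P, R.
Determined: M=8, O=3, S=6. The other variables each still have more than one consistent value. That makes 3.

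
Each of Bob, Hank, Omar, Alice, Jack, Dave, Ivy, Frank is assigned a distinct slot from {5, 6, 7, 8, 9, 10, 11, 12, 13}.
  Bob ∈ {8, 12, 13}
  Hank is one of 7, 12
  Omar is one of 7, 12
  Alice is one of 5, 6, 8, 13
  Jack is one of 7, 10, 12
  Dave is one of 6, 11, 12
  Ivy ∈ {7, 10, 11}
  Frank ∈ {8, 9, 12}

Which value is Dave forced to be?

6

Hank and Omar between them cover only {7, 12} — a naked pair. Remove those values from Bob, Jack, Dave, Ivy, Frank.
Jack has just one choice, so Jack = 10. Strike 10 from Ivy.
Ivy has just one choice, so Ivy = 11. Remove 11 from Dave.
So Dave = 6.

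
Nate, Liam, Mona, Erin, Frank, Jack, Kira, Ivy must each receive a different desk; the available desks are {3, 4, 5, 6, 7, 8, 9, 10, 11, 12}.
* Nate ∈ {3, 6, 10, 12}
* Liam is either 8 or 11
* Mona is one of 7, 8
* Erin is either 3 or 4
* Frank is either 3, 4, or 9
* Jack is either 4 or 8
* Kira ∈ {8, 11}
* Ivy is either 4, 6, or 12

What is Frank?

Liam and Kira between them cover only {8, 11} — a naked pair. Remove those values from Mona, Jack.
That leaves Mona = 7.
Jack has just one choice, so Jack = 4. So Erin, Frank, Ivy can't be 4.
Erin's domain is down to {3}, so Erin = 3. Strike 3 from Nate, Frank.
So Frank = 9.

9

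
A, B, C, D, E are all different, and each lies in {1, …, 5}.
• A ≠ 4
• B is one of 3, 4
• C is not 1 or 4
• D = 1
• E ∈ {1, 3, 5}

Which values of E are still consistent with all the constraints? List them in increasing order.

3, 5

D must be 1 (only option left). Remove 1 from A, E.
The 4 still-open variables draw from only 4 values {2, 3, 4, 5}, so each is used; only B can be 4, hence B = 4.
No further eliminations apply; E can still be any of 3, 5.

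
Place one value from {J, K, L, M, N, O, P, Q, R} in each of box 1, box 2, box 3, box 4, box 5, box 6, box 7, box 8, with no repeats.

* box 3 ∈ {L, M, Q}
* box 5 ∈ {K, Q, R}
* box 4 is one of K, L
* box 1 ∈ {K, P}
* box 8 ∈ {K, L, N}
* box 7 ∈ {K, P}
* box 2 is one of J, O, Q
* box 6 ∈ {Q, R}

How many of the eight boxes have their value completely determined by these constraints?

The 2 variables box 1 and box 7 are confined to {K, P}, which locks those values in; drop them from box 4, box 5, box 8.
box 4 must be L (only option left). Strike L from box 3, box 8.
box 8 must be N (only option left).
box 5 and box 6 share exactly the 2 values {Q, R}; by pigeonhole those values go to them, so strike Q, R from box 2, box 3.
box 3's domain is down to {M}, so box 3 = M.
Determined: box 3=M, box 4=L, box 8=N. The other boxes each still have more than one consistent value. That makes 3.

3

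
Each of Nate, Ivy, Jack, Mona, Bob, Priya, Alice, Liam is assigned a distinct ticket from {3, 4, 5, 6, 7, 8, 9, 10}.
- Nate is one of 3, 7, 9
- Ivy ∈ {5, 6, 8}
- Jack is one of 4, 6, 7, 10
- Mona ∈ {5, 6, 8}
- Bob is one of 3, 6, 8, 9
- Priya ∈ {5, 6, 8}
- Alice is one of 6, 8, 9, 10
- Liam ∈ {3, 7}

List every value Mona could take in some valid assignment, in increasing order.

The 8 variables draw from only 8 values {3, 4, 5, 6, 7, 8, 9, 10}, so each is used; only Jack can be 4, hence Jack = 4.
The 7 still-open variables together cover exactly {3, 5, 6, 7, 8, 9, 10} — 7 values for 7 variables — and 10 appears only in Alice's list, so Alice = 10.
Ivy, Mona, Priya share exactly the 3 values {5, 6, 8}; by pigeonhole those values go to them, so strike 5, 6, 8 from Bob.
No further eliminations apply; Mona can still be any of 5, 6, 8.

5, 6, 8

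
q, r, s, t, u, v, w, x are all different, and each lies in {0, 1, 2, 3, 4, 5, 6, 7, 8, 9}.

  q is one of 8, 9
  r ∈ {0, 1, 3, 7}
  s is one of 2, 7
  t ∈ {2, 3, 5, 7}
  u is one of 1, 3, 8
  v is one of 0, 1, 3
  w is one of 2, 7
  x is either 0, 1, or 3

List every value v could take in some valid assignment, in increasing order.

Among the 8 variables, 5 fits only t (and all 8 values in {0, 1, 2, 3, 5, 7, 8, 9} must be used), so t = 5.
Among the 7 still-open variables, 9 fits only q (and all 7 values in {0, 1, 2, 3, 7, 8, 9} must be used), so q = 9.
The 6 still-open variables draw from only 6 values {0, 1, 2, 3, 7, 8}, so each is used; only u can be 8, hence u = 8.
The 2 variables s and w are confined to {2, 7}, which locks those values in; drop them from r.
No further eliminations apply; v can still be any of 0, 1, 3.

0, 1, 3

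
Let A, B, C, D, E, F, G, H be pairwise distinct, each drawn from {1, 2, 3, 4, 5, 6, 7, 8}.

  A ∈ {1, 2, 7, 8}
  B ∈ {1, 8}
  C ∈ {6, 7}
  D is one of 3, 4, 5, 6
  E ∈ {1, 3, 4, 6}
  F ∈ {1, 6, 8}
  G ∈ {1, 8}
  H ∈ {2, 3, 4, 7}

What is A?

The 8 variables together cover exactly {1, 2, 3, 4, 5, 6, 7, 8} — 8 values for 8 variables — and 5 appears only in D's list, so D = 5.
B and G share exactly the 2 values {1, 8}; by pigeonhole those values go to them, so strike 1, 8 from A, E, F.
That leaves F = 6. Strike 6 from C, E.
C has just one choice, so C = 7. Remove 7 from A, H.
So A = 2.

2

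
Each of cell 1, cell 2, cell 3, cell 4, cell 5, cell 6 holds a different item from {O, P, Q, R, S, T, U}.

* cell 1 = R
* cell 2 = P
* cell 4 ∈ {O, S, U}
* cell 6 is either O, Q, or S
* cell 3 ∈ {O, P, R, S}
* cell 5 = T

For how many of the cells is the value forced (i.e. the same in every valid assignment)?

3

cell 1 must be R (only option left). So cell 3 can't be R.
cell 2's domain is down to {P}, so cell 2 = P. Remove P from cell 3.
cell 5 must be T (only option left).
Determined: cell 1=R, cell 2=P, cell 5=T. The other cells each still have more than one consistent value. That makes 3.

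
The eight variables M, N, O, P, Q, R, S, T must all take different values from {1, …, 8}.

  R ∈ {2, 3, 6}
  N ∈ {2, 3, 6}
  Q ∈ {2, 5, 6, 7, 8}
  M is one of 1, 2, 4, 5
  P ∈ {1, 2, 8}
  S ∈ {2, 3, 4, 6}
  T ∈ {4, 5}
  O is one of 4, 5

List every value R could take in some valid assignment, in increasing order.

2, 3, 6

The 8 variables together cover exactly {1, 2, 3, 4, 5, 6, 7, 8} — 8 values for 8 variables — and 7 appears only in Q's list, so Q = 7.
Among the 7 still-open variables, 8 fits only P (and all 7 values in {1, 2, 3, 4, 5, 6, 8} must be used), so P = 8.
The 6 still-open variables together cover exactly {1, 2, 3, 4, 5, 6} — 6 values for 6 variables — and 1 appears only in M's list, so M = 1.
The 2 variables O and T are confined to {4, 5}, which locks those values in; drop them from S.
No further eliminations apply; R can still be any of 2, 3, 6.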